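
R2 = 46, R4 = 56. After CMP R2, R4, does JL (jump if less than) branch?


Trace:
  R2 = 46, R4 = 56
  CMP R2, R4  → compares 46 vs 56
  JL checks: is 46 less than 56?
  46 < 56, so condition is true
Branch taken: Yes

Yes


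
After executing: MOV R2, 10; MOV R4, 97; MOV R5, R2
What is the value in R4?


Register state trace:
  MOV R2, 10  → R2 = 10
  MOV R4, 97  → R4 = 97
  MOV R5, R2  → R5 = 10
Final: R4 = 97

97


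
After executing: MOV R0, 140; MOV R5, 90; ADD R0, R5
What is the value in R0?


Register state trace:
  MOV R0, 140  → R0 = 140
  MOV R5, 90  → R5 = 90
  ADD R0, R5  → R0 = 140 + 90 = 230
Final: R0 = 230

230


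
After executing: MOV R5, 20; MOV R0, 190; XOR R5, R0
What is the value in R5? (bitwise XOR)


Register state trace:
  MOV R5, 20  → R5 = 20 (0b00010100)
  MOV R0, 190  → R0 = 190 (0b10111110)
  XOR R5, R0  → R5 = 20 XOR 190 = 170 (0b10101010)
Final: R5 = 170

170


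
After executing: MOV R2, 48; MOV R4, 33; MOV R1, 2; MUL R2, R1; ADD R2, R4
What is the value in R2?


Register state trace:
  MOV R2, 48  → R2 = 48
  MOV R4, 33  → R4 = 33
  MOV R1, 2  → R1 = 2
  MUL R2, R1  → R2 = 48 * 2 = 96
  ADD R2, R4  → R2 = 96 + 33 = 129
Final: R2 = 129

129


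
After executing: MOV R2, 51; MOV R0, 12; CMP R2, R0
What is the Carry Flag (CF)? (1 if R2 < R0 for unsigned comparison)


Register state trace:
  MOV R2, 51  → R2 = 51
  MOV R0, 12  → R0 = 12
  CMP R2, R0  → unsigned 51 - 12: no borrow
  51 >= 12, so CF = 0
CF = 0

0


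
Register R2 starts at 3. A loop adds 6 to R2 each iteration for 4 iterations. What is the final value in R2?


Starting value: R2 = 3
  Iter 1: R2 = 3 + 6 = 9
  Iter 2: R2 = 9 + 6 = 15
  Iter 3: R2 = 15 + 6 = 21
  Iter 4: R2 = 21 + 6 = 27
Final: R2 = 27

27


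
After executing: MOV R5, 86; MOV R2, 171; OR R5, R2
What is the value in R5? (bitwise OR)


Register state trace:
  MOV R5, 86  → R5 = 86 (0b01010110)
  MOV R2, 171  → R2 = 171 (0b10101011)
  OR R5, R2   → R5 = 86 OR 171 = 255 (0b11111111)
Final: R5 = 255

255


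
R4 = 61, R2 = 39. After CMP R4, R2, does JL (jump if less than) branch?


Trace:
  R4 = 61, R2 = 39
  CMP R4, R2  → compares 61 vs 39
  JL checks: is 61 less than 39?
  61 > 39, so condition is false
Branch taken: No

No


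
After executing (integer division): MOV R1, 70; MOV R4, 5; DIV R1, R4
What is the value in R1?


Register state trace:
  MOV R1, 70  → R1 = 70
  MOV R4, 5  → R4 = 5
  DIV R1, R4  → R1 = 70 // 5 = 14
Final: R1 = 14

14


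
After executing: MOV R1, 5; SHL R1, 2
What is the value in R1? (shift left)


Register state trace:
  MOV R1, 5  → R1 = 5
  SHL R1, 2  → R1 = 5 << 2 = 5 * 2^2 = 20
Final: R1 = 20

20


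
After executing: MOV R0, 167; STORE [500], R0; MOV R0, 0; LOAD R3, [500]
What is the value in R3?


Register and memory trace:
  MOV R0, 167  → R0 = 167
  STORE [500], R0  → mem[500] = 167
  MOV R0, 0  → R0 = 0
  LOAD R3, [500]  → R3 = mem[500] = 167
Final: R3 = 167

167


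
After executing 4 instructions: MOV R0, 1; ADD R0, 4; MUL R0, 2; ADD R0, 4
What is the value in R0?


Register state trace:
  MOV R0, 1  → R0 = 1
  ADD R0, 4  → R0 = 1 + 4 = 5
  MUL R0, 2  → R0 = 5 * 2 = 10
  ADD R0, 4  → R0 = 10 + 4 = 14
Final: R0 = 14

14


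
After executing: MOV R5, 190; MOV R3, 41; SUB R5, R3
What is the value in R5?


Register state trace:
  MOV R5, 190  → R5 = 190
  MOV R3, 41  → R3 = 41
  SUB R5, R3  → R5 = 190 - 41 = 149
Final: R5 = 149

149


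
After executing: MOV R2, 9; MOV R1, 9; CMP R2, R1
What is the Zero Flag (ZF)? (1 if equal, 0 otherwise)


Register state trace:
  MOV R2, 9  → R2 = 9
  MOV R1, 9  → R1 = 9
  CMP R2, R1  → computes 9 - 9 = 0
  Result is zero, so values are equal
ZF = 1

1


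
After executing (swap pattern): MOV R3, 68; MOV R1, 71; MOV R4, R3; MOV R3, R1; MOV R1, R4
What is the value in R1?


Register state trace (swap pattern):
  MOV R3, 68  → R3 = 68
  MOV R1, 71  → R1 = 71
  MOV R4, R3  → R4 = 68  (save R3)
  MOV R3, R1  → R3 = 71  (R3 gets R1's value)
  MOV R1, R4  → R1 = 68  (R1 gets saved value)
Final: R1 = 68

68


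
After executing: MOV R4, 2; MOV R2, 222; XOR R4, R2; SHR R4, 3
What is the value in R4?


Register state trace:
  MOV R4, 2  → R4 = 2 (0b00000010)
  MOV R2, 222  → R2 = 222 (0b11011110)
  XOR R4, R2  → R4 = 2 XOR 222 = 220 (0b11011100)
  SHR R4, 3  → R4 = 220 >> 3 = 27
Final: R4 = 27

27


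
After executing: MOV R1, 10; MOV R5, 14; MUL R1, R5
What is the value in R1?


Register state trace:
  MOV R1, 10  → R1 = 10
  MOV R5, 14  → R5 = 14
  MUL R1, R5  → R1 = 10 * 14 = 140
Final: R1 = 140

140


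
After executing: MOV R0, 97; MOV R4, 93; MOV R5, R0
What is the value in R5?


Register state trace:
  MOV R0, 97  → R0 = 97
  MOV R4, 93  → R4 = 93
  MOV R5, R0  → R5 = 97
Final: R5 = 97

97


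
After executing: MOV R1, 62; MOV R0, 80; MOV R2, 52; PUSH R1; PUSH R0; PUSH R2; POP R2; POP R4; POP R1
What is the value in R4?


Stack trace (top is rightmost):
  MOV R1, 62  → R1 = 62
  MOV R0, 80  → R0 = 80
  MOV R2, 52  → R2 = 52
  PUSH R1  → stack: [62]
  PUSH R0  → stack: [62, 80]
  PUSH R2  → stack: [62, 80, 52]
  POP R2  → R2 = 52, stack: [62, 80]
  POP R4  → R4 = 80, stack: [62]
  POP R1  → R1 = 62, stack: []
Final: R4 = 80

80


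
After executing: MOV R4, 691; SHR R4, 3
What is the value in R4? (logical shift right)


Register state trace:
  MOV R4, 691  → R4 = 691
  SHR R4, 3  → R4 = 691 >> 3 = 691 // 2^3 = 86
Final: R4 = 86

86


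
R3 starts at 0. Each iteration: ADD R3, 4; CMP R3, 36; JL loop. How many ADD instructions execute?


Loop trace (R3 starts at 0, target 36, step 4):
  ADD #1: R3 = 0 + 4 = 4  → 4 < 36, loop
  ADD #2: R3 = 4 + 4 = 8  → 8 < 36, loop
  ADD #3: R3 = 8 + 4 = 12  → 12 < 36, loop
  ADD #4: R3 = 12 + 4 = 16  → 16 < 36, loop
  ADD #5: R3 = 16 + 4 = 20  → 20 < 36, loop
  ADD #6: R3 = 20 + 4 = 24  → 24 < 36, loop
  ADD #7: R3 = 24 + 4 = 28  → 28 < 36, loop
  ADD #8: R3 = 28 + 4 = 32  → 32 < 36, loop
  ADD #9: R3 = 32 + 4 = 36  → 36 >= 36, exit
Total ADD instructions: 9

9


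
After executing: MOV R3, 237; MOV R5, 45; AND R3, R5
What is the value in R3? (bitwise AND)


Register state trace:
  MOV R3, 237  → R3 = 237 (0b11101101)
  MOV R5, 45  → R5 = 45 (0b00101101)
  AND R3, R5  → R3 = 237 AND 45 = 45 (0b00101101)
Final: R3 = 45

45


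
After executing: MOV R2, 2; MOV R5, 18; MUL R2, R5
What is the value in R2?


Register state trace:
  MOV R2, 2  → R2 = 2
  MOV R5, 18  → R5 = 18
  MUL R2, R5  → R2 = 2 * 18 = 36
Final: R2 = 36

36


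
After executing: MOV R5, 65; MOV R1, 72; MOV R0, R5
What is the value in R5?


Register state trace:
  MOV R5, 65  → R5 = 65
  MOV R1, 72  → R1 = 72
  MOV R0, R5  → R0 = 65
Final: R5 = 65

65


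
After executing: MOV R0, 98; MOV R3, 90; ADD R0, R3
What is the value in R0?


Register state trace:
  MOV R0, 98  → R0 = 98
  MOV R3, 90  → R3 = 90
  ADD R0, R3  → R0 = 98 + 90 = 188
Final: R0 = 188

188


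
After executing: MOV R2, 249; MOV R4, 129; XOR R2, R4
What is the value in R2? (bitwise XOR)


Register state trace:
  MOV R2, 249  → R2 = 249 (0b11111001)
  MOV R4, 129  → R4 = 129 (0b10000001)
  XOR R2, R4  → R2 = 249 XOR 129 = 120 (0b01111000)
Final: R2 = 120

120


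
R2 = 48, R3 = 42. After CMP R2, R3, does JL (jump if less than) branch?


Trace:
  R2 = 48, R3 = 42
  CMP R2, R3  → compares 48 vs 42
  JL checks: is 48 less than 42?
  48 > 42, so condition is false
Branch taken: No

No


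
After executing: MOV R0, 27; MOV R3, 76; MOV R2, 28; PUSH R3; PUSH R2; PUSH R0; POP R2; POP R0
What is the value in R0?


Stack trace (top is rightmost):
  MOV R0, 27  → R0 = 27
  MOV R3, 76  → R3 = 76
  MOV R2, 28  → R2 = 28
  PUSH R3  → stack: [76]
  PUSH R2  → stack: [76, 28]
  PUSH R0  → stack: [76, 28, 27]
  POP R2  → R2 = 27, stack: [76, 28]
  POP R0  → R0 = 28, stack: [76]
Final: R0 = 28

28


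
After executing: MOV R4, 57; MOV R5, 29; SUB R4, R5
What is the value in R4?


Register state trace:
  MOV R4, 57  → R4 = 57
  MOV R5, 29  → R5 = 29
  SUB R4, R5  → R4 = 57 - 29 = 28
Final: R4 = 28

28


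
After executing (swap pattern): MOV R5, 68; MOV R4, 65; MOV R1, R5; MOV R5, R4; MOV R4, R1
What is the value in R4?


Register state trace (swap pattern):
  MOV R5, 68  → R5 = 68
  MOV R4, 65  → R4 = 65
  MOV R1, R5  → R1 = 68  (save R5)
  MOV R5, R4  → R5 = 65  (R5 gets R4's value)
  MOV R4, R1  → R4 = 68  (R4 gets saved value)
Final: R4 = 68

68


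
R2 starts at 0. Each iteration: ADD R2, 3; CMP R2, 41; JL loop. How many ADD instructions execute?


Loop trace (R2 starts at 0, target 41, step 3):
  ADD #1: R2 = 0 + 3 = 3  → 3 < 41, loop
  ADD #2: R2 = 3 + 3 = 6  → 6 < 41, loop
  ADD #3: R2 = 6 + 3 = 9  → 9 < 41, loop
  ADD #4: R2 = 9 + 3 = 12  → 12 < 41, loop
  ADD #5: R2 = 12 + 3 = 15  → 15 < 41, loop
  ADD #6: R2 = 15 + 3 = 18  → 18 < 41, loop
  ADD #7: R2 = 18 + 3 = 21  → 21 < 41, loop
  ADD #8: R2 = 21 + 3 = 24  → 24 < 41, loop
  ADD #9: R2 = 24 + 3 = 27  → 27 < 41, loop
  ADD #10: R2 = 27 + 3 = 30  → 30 < 41, loop
  ADD #11: R2 = 30 + 3 = 33  → 33 < 41, loop
  ADD #12: R2 = 33 + 3 = 36  → 36 < 41, loop
  ADD #13: R2 = 36 + 3 = 39  → 39 < 41, loop
  ADD #14: R2 = 39 + 3 = 42  → 42 >= 41, exit
Total ADD instructions: 14

14


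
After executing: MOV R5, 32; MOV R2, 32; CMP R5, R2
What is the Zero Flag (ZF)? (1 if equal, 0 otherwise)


Register state trace:
  MOV R5, 32  → R5 = 32
  MOV R2, 32  → R2 = 32
  CMP R5, R2  → computes 32 - 32 = 0
  Result is zero, so values are equal
ZF = 1

1


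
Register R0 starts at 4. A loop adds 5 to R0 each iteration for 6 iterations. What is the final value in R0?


Starting value: R0 = 4
  Iter 1: R0 = 4 + 5 = 9
  Iter 2: R0 = 9 + 5 = 14
  Iter 3: R0 = 14 + 5 = 19
  Iter 4: R0 = 19 + 5 = 24
  Iter 5: R0 = 24 + 5 = 29
  Iter 6: R0 = 29 + 5 = 34
Final: R0 = 34

34


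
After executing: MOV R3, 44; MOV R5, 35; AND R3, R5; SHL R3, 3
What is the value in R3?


Register state trace:
  MOV R3, 44  → R3 = 44 (0b00101100)
  MOV R5, 35  → R5 = 35 (0b00100011)
  AND R3, R5  → R3 = 44 AND 35 = 32 (0b00100000)
  SHL R3, 3  → R3 = 32 << 3 = 256
Final: R3 = 256

256


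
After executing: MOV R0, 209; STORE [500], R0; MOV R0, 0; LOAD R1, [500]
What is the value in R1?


Register and memory trace:
  MOV R0, 209  → R0 = 209
  STORE [500], R0  → mem[500] = 209
  MOV R0, 0  → R0 = 0
  LOAD R1, [500]  → R1 = mem[500] = 209
Final: R1 = 209

209


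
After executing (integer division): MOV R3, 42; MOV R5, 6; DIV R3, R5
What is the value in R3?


Register state trace:
  MOV R3, 42  → R3 = 42
  MOV R5, 6  → R5 = 6
  DIV R3, R5  → R3 = 42 // 6 = 7
Final: R3 = 7

7


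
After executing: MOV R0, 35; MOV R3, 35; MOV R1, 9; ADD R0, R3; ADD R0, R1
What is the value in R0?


Register state trace:
  MOV R0, 35  → R0 = 35
  MOV R3, 35  → R3 = 35
  MOV R1, 9  → R1 = 9
  ADD R0, R3  → R0 = 35 + 35 = 70
  ADD R0, R1  → R0 = 70 + 9 = 79
Final: R0 = 79

79


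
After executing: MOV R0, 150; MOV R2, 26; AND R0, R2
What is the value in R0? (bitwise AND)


Register state trace:
  MOV R0, 150  → R0 = 150 (0b10010110)
  MOV R2, 26  → R2 = 26 (0b00011010)
  AND R0, R2  → R0 = 150 AND 26 = 18 (0b00010010)
Final: R0 = 18

18


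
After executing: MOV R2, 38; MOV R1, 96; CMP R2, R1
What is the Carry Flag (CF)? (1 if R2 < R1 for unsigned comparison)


Register state trace:
  MOV R2, 38  → R2 = 38
  MOV R1, 96  → R1 = 96
  CMP R2, R1  → unsigned 38 - 96: borrow occurs
  38 < 96, so CF = 1
CF = 1

1


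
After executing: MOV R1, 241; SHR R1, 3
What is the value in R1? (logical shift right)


Register state trace:
  MOV R1, 241  → R1 = 241
  SHR R1, 3  → R1 = 241 >> 3 = 241 // 2^3 = 30
Final: R1 = 30

30


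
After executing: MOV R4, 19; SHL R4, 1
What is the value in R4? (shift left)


Register state trace:
  MOV R4, 19  → R4 = 19
  SHL R4, 1  → R4 = 19 << 1 = 19 * 2^1 = 38
Final: R4 = 38

38


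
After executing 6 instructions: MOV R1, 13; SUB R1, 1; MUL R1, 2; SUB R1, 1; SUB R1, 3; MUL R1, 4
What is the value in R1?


Register state trace:
  MOV R1, 13  → R1 = 13
  SUB R1, 1  → R1 = 13 - 1 = 12
  MUL R1, 2  → R1 = 12 * 2 = 24
  SUB R1, 1  → R1 = 24 - 1 = 23
  SUB R1, 3  → R1 = 23 - 3 = 20
  MUL R1, 4  → R1 = 20 * 4 = 80
Final: R1 = 80

80


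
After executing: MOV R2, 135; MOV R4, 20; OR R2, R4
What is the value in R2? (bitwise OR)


Register state trace:
  MOV R2, 135  → R2 = 135 (0b10000111)
  MOV R4, 20  → R4 = 20 (0b00010100)
  OR R2, R4   → R2 = 135 OR 20 = 151 (0b10010111)
Final: R2 = 151

151


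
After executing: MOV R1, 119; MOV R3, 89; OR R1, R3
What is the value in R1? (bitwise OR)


Register state trace:
  MOV R1, 119  → R1 = 119 (0b01110111)
  MOV R3, 89  → R3 = 89 (0b01011001)
  OR R1, R3   → R1 = 119 OR 89 = 127 (0b01111111)
Final: R1 = 127

127


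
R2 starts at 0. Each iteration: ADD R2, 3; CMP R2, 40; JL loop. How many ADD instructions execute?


Loop trace (R2 starts at 0, target 40, step 3):
  ADD #1: R2 = 0 + 3 = 3  → 3 < 40, loop
  ADD #2: R2 = 3 + 3 = 6  → 6 < 40, loop
  ADD #3: R2 = 6 + 3 = 9  → 9 < 40, loop
  ADD #4: R2 = 9 + 3 = 12  → 12 < 40, loop
  ADD #5: R2 = 12 + 3 = 15  → 15 < 40, loop
  ADD #6: R2 = 15 + 3 = 18  → 18 < 40, loop
  ADD #7: R2 = 18 + 3 = 21  → 21 < 40, loop
  ADD #8: R2 = 21 + 3 = 24  → 24 < 40, loop
  ADD #9: R2 = 24 + 3 = 27  → 27 < 40, loop
  ADD #10: R2 = 27 + 3 = 30  → 30 < 40, loop
  ADD #11: R2 = 30 + 3 = 33  → 33 < 40, loop
  ADD #12: R2 = 33 + 3 = 36  → 36 < 40, loop
  ADD #13: R2 = 36 + 3 = 39  → 39 < 40, loop
  ADD #14: R2 = 39 + 3 = 42  → 42 >= 40, exit
Total ADD instructions: 14

14


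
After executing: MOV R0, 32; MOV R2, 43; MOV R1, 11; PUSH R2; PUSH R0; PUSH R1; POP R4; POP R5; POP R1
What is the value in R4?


Stack trace (top is rightmost):
  MOV R0, 32  → R0 = 32
  MOV R2, 43  → R2 = 43
  MOV R1, 11  → R1 = 11
  PUSH R2  → stack: [43]
  PUSH R0  → stack: [43, 32]
  PUSH R1  → stack: [43, 32, 11]
  POP R4  → R4 = 11, stack: [43, 32]
  POP R5  → R5 = 32, stack: [43]
  POP R1  → R1 = 43, stack: []
Final: R4 = 11

11


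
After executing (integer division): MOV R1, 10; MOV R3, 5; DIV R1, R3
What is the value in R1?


Register state trace:
  MOV R1, 10  → R1 = 10
  MOV R3, 5  → R3 = 5
  DIV R1, R3  → R1 = 10 // 5 = 2
Final: R1 = 2

2


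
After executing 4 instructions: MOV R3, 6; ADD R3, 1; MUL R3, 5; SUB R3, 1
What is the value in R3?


Register state trace:
  MOV R3, 6  → R3 = 6
  ADD R3, 1  → R3 = 6 + 1 = 7
  MUL R3, 5  → R3 = 7 * 5 = 35
  SUB R3, 1  → R3 = 35 - 1 = 34
Final: R3 = 34

34


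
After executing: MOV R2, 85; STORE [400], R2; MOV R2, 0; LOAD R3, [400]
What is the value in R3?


Register and memory trace:
  MOV R2, 85  → R2 = 85
  STORE [400], R2  → mem[400] = 85
  MOV R2, 0  → R2 = 0
  LOAD R3, [400]  → R3 = mem[400] = 85
Final: R3 = 85

85


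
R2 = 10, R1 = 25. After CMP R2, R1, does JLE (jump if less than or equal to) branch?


Trace:
  R2 = 10, R1 = 25
  CMP R2, R1  → compares 10 vs 25
  JLE checks: is 10 less than or equal to 25?
  10 < 25, so condition is true
Branch taken: Yes

Yes


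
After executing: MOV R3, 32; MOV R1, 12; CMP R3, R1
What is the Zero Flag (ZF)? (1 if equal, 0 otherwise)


Register state trace:
  MOV R3, 32  → R3 = 32
  MOV R1, 12  → R1 = 12
  CMP R3, R1  → computes 32 - 12 = 20
  Result is nonzero, so values are not equal
ZF = 0

0


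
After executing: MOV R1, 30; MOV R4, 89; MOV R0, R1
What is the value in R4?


Register state trace:
  MOV R1, 30  → R1 = 30
  MOV R4, 89  → R4 = 89
  MOV R0, R1  → R0 = 30
Final: R4 = 89

89


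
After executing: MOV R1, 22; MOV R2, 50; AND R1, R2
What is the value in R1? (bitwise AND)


Register state trace:
  MOV R1, 22  → R1 = 22 (0b00010110)
  MOV R2, 50  → R2 = 50 (0b00110010)
  AND R1, R2  → R1 = 22 AND 50 = 18 (0b00010010)
Final: R1 = 18

18


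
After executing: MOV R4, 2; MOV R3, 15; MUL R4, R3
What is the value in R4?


Register state trace:
  MOV R4, 2  → R4 = 2
  MOV R3, 15  → R3 = 15
  MUL R4, R3  → R4 = 2 * 15 = 30
Final: R4 = 30

30


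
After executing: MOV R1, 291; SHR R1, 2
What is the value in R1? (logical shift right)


Register state trace:
  MOV R1, 291  → R1 = 291
  SHR R1, 2  → R1 = 291 >> 2 = 291 // 2^2 = 72
Final: R1 = 72

72


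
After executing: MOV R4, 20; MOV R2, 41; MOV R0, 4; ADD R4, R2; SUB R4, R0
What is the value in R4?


Register state trace:
  MOV R4, 20  → R4 = 20
  MOV R2, 41  → R2 = 41
  MOV R0, 4  → R0 = 4
  ADD R4, R2  → R4 = 20 + 41 = 61
  SUB R4, R0  → R4 = 61 - 4 = 57
Final: R4 = 57

57


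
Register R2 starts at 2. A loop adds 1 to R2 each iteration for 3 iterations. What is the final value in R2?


Starting value: R2 = 2
  Iter 1: R2 = 2 + 1 = 3
  Iter 2: R2 = 3 + 1 = 4
  Iter 3: R2 = 4 + 1 = 5
Final: R2 = 5

5


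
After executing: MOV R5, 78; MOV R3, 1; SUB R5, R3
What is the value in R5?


Register state trace:
  MOV R5, 78  → R5 = 78
  MOV R3, 1  → R3 = 1
  SUB R5, R3  → R5 = 78 - 1 = 77
Final: R5 = 77

77


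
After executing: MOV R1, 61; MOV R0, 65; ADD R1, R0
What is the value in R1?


Register state trace:
  MOV R1, 61  → R1 = 61
  MOV R0, 65  → R0 = 65
  ADD R1, R0  → R1 = 61 + 65 = 126
Final: R1 = 126

126


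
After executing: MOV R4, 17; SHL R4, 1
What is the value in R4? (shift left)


Register state trace:
  MOV R4, 17  → R4 = 17
  SHL R4, 1  → R4 = 17 << 1 = 17 * 2^1 = 34
Final: R4 = 34

34


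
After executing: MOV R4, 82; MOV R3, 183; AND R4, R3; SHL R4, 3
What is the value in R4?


Register state trace:
  MOV R4, 82  → R4 = 82 (0b01010010)
  MOV R3, 183  → R3 = 183 (0b10110111)
  AND R4, R3  → R4 = 82 AND 183 = 18 (0b00010010)
  SHL R4, 3  → R4 = 18 << 3 = 144
Final: R4 = 144

144


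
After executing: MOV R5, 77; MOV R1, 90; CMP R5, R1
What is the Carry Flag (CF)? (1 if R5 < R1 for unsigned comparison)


Register state trace:
  MOV R5, 77  → R5 = 77
  MOV R1, 90  → R1 = 90
  CMP R5, R1  → unsigned 77 - 90: borrow occurs
  77 < 90, so CF = 1
CF = 1

1


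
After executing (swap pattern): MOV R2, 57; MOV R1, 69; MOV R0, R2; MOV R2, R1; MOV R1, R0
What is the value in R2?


Register state trace (swap pattern):
  MOV R2, 57  → R2 = 57
  MOV R1, 69  → R1 = 69
  MOV R0, R2  → R0 = 57  (save R2)
  MOV R2, R1  → R2 = 69  (R2 gets R1's value)
  MOV R1, R0  → R1 = 57  (R1 gets saved value)
Final: R2 = 69

69


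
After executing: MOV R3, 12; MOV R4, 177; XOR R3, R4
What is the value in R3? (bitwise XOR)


Register state trace:
  MOV R3, 12  → R3 = 12 (0b00001100)
  MOV R4, 177  → R4 = 177 (0b10110001)
  XOR R3, R4  → R3 = 12 XOR 177 = 189 (0b10111101)
Final: R3 = 189

189


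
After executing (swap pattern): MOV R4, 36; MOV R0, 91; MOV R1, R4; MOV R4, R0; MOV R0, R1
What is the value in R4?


Register state trace (swap pattern):
  MOV R4, 36  → R4 = 36
  MOV R0, 91  → R0 = 91
  MOV R1, R4  → R1 = 36  (save R4)
  MOV R4, R0  → R4 = 91  (R4 gets R0's value)
  MOV R0, R1  → R0 = 36  (R0 gets saved value)
Final: R4 = 91

91


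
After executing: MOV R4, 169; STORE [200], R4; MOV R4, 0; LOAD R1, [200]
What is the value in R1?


Register and memory trace:
  MOV R4, 169  → R4 = 169
  STORE [200], R4  → mem[200] = 169
  MOV R4, 0  → R4 = 0
  LOAD R1, [200]  → R1 = mem[200] = 169
Final: R1 = 169

169


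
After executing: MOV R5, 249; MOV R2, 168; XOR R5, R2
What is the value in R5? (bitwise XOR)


Register state trace:
  MOV R5, 249  → R5 = 249 (0b11111001)
  MOV R2, 168  → R2 = 168 (0b10101000)
  XOR R5, R2  → R5 = 249 XOR 168 = 81 (0b01010001)
Final: R5 = 81

81


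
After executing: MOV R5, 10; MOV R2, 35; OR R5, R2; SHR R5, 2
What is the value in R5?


Register state trace:
  MOV R5, 10  → R5 = 10 (0b00001010)
  MOV R2, 35  → R2 = 35 (0b00100011)
  OR R5, R2  → R5 = 10 OR 35 = 43 (0b00101011)
  SHR R5, 2  → R5 = 43 >> 2 = 10
Final: R5 = 10

10


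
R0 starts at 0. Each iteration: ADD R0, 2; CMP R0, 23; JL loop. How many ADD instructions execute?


Loop trace (R0 starts at 0, target 23, step 2):
  ADD #1: R0 = 0 + 2 = 2  → 2 < 23, loop
  ADD #2: R0 = 2 + 2 = 4  → 4 < 23, loop
  ADD #3: R0 = 4 + 2 = 6  → 6 < 23, loop
  ADD #4: R0 = 6 + 2 = 8  → 8 < 23, loop
  ADD #5: R0 = 8 + 2 = 10  → 10 < 23, loop
  ADD #6: R0 = 10 + 2 = 12  → 12 < 23, loop
  ADD #7: R0 = 12 + 2 = 14  → 14 < 23, loop
  ADD #8: R0 = 14 + 2 = 16  → 16 < 23, loop
  ADD #9: R0 = 16 + 2 = 18  → 18 < 23, loop
  ADD #10: R0 = 18 + 2 = 20  → 20 < 23, loop
  ADD #11: R0 = 20 + 2 = 22  → 22 < 23, loop
  ADD #12: R0 = 22 + 2 = 24  → 24 >= 23, exit
Total ADD instructions: 12

12


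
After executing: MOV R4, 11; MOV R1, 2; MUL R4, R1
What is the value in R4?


Register state trace:
  MOV R4, 11  → R4 = 11
  MOV R1, 2  → R1 = 2
  MUL R4, R1  → R4 = 11 * 2 = 22
Final: R4 = 22

22


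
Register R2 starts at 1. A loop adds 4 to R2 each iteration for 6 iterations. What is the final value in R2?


Starting value: R2 = 1
  Iter 1: R2 = 1 + 4 = 5
  Iter 2: R2 = 5 + 4 = 9
  Iter 3: R2 = 9 + 4 = 13
  Iter 4: R2 = 13 + 4 = 17
  Iter 5: R2 = 17 + 4 = 21
  Iter 6: R2 = 21 + 4 = 25
Final: R2 = 25

25


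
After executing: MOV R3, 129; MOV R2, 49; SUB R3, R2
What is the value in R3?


Register state trace:
  MOV R3, 129  → R3 = 129
  MOV R2, 49  → R2 = 49
  SUB R3, R2  → R3 = 129 - 49 = 80
Final: R3 = 80

80


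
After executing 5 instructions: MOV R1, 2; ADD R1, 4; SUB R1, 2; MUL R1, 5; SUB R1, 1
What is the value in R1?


Register state trace:
  MOV R1, 2  → R1 = 2
  ADD R1, 4  → R1 = 2 + 4 = 6
  SUB R1, 2  → R1 = 6 - 2 = 4
  MUL R1, 5  → R1 = 4 * 5 = 20
  SUB R1, 1  → R1 = 20 - 1 = 19
Final: R1 = 19

19


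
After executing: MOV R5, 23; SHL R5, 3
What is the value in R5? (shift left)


Register state trace:
  MOV R5, 23  → R5 = 23
  SHL R5, 3  → R5 = 23 << 3 = 23 * 2^3 = 184
Final: R5 = 184

184


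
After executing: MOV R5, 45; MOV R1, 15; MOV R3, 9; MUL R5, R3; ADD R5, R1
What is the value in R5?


Register state trace:
  MOV R5, 45  → R5 = 45
  MOV R1, 15  → R1 = 15
  MOV R3, 9  → R3 = 9
  MUL R5, R3  → R5 = 45 * 9 = 405
  ADD R5, R1  → R5 = 405 + 15 = 420
Final: R5 = 420

420


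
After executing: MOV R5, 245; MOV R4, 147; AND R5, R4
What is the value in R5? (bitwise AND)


Register state trace:
  MOV R5, 245  → R5 = 245 (0b11110101)
  MOV R4, 147  → R4 = 147 (0b10010011)
  AND R5, R4  → R5 = 245 AND 147 = 145 (0b10010001)
Final: R5 = 145

145


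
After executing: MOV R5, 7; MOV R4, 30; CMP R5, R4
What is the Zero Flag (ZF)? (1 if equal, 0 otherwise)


Register state trace:
  MOV R5, 7  → R5 = 7
  MOV R4, 30  → R4 = 30
  CMP R5, R4  → computes 7 - 30 = -23
  Result is nonzero, so values are not equal
ZF = 0

0


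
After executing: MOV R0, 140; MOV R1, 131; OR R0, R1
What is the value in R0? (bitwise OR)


Register state trace:
  MOV R0, 140  → R0 = 140 (0b10001100)
  MOV R1, 131  → R1 = 131 (0b10000011)
  OR R0, R1   → R0 = 140 OR 131 = 143 (0b10001111)
Final: R0 = 143

143


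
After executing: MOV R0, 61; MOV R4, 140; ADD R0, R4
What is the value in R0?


Register state trace:
  MOV R0, 61  → R0 = 61
  MOV R4, 140  → R4 = 140
  ADD R0, R4  → R0 = 61 + 140 = 201
Final: R0 = 201

201


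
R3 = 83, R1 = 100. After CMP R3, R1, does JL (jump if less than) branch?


Trace:
  R3 = 83, R1 = 100
  CMP R3, R1  → compares 83 vs 100
  JL checks: is 83 less than 100?
  83 < 100, so condition is true
Branch taken: Yes

Yes


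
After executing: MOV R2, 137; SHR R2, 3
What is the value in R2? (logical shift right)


Register state trace:
  MOV R2, 137  → R2 = 137
  SHR R2, 3  → R2 = 137 >> 3 = 137 // 2^3 = 17
Final: R2 = 17

17


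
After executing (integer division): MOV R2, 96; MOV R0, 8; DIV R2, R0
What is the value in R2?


Register state trace:
  MOV R2, 96  → R2 = 96
  MOV R0, 8  → R0 = 8
  DIV R2, R0  → R2 = 96 // 8 = 12
Final: R2 = 12

12


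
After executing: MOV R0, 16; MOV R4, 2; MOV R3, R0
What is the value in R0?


Register state trace:
  MOV R0, 16  → R0 = 16
  MOV R4, 2  → R4 = 2
  MOV R3, R0  → R3 = 16
Final: R0 = 16

16


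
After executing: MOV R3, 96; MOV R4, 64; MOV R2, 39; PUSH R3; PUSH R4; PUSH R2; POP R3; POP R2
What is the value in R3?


Stack trace (top is rightmost):
  MOV R3, 96  → R3 = 96
  MOV R4, 64  → R4 = 64
  MOV R2, 39  → R2 = 39
  PUSH R3  → stack: [96]
  PUSH R4  → stack: [96, 64]
  PUSH R2  → stack: [96, 64, 39]
  POP R3  → R3 = 39, stack: [96, 64]
  POP R2  → R2 = 64, stack: [96]
Final: R3 = 39

39


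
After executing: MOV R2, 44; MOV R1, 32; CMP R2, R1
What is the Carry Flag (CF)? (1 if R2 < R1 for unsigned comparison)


Register state trace:
  MOV R2, 44  → R2 = 44
  MOV R1, 32  → R1 = 32
  CMP R2, R1  → unsigned 44 - 32: no borrow
  44 >= 32, so CF = 0
CF = 0

0


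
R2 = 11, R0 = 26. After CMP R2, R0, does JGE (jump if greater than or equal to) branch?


Trace:
  R2 = 11, R0 = 26
  CMP R2, R0  → compares 11 vs 26
  JGE checks: is 11 greater than or equal to 26?
  11 < 26, so condition is false
Branch taken: No

No


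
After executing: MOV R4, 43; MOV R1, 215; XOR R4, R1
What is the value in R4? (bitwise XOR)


Register state trace:
  MOV R4, 43  → R4 = 43 (0b00101011)
  MOV R1, 215  → R1 = 215 (0b11010111)
  XOR R4, R1  → R4 = 43 XOR 215 = 252 (0b11111100)
Final: R4 = 252

252


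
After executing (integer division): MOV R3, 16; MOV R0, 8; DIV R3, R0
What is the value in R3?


Register state trace:
  MOV R3, 16  → R3 = 16
  MOV R0, 8  → R0 = 8
  DIV R3, R0  → R3 = 16 // 8 = 2
Final: R3 = 2

2


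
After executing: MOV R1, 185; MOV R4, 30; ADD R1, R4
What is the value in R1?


Register state trace:
  MOV R1, 185  → R1 = 185
  MOV R4, 30  → R4 = 30
  ADD R1, R4  → R1 = 185 + 30 = 215
Final: R1 = 215

215


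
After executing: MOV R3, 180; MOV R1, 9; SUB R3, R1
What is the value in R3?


Register state trace:
  MOV R3, 180  → R3 = 180
  MOV R1, 9  → R1 = 9
  SUB R3, R1  → R3 = 180 - 9 = 171
Final: R3 = 171

171


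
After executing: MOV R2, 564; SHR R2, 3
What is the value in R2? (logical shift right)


Register state trace:
  MOV R2, 564  → R2 = 564
  SHR R2, 3  → R2 = 564 >> 3 = 564 // 2^3 = 70
Final: R2 = 70

70


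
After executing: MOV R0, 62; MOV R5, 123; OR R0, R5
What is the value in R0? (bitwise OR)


Register state trace:
  MOV R0, 62  → R0 = 62 (0b00111110)
  MOV R5, 123  → R5 = 123 (0b01111011)
  OR R0, R5   → R0 = 62 OR 123 = 127 (0b01111111)
Final: R0 = 127

127


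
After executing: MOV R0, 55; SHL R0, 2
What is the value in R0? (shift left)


Register state trace:
  MOV R0, 55  → R0 = 55
  SHL R0, 2  → R0 = 55 << 2 = 55 * 2^2 = 220
Final: R0 = 220

220


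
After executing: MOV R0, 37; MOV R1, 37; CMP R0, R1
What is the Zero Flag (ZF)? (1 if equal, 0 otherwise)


Register state trace:
  MOV R0, 37  → R0 = 37
  MOV R1, 37  → R1 = 37
  CMP R0, R1  → computes 37 - 37 = 0
  Result is zero, so values are equal
ZF = 1

1


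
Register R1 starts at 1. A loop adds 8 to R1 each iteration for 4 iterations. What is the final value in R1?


Starting value: R1 = 1
  Iter 1: R1 = 1 + 8 = 9
  Iter 2: R1 = 9 + 8 = 17
  Iter 3: R1 = 17 + 8 = 25
  Iter 4: R1 = 25 + 8 = 33
Final: R1 = 33

33


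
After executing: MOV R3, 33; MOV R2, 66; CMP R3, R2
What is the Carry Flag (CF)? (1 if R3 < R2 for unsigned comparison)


Register state trace:
  MOV R3, 33  → R3 = 33
  MOV R2, 66  → R2 = 66
  CMP R3, R2  → unsigned 33 - 66: borrow occurs
  33 < 66, so CF = 1
CF = 1

1


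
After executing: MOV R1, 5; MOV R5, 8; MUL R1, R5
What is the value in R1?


Register state trace:
  MOV R1, 5  → R1 = 5
  MOV R5, 8  → R5 = 8
  MUL R1, R5  → R1 = 5 * 8 = 40
Final: R1 = 40

40


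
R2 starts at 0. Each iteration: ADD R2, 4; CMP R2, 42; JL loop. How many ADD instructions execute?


Loop trace (R2 starts at 0, target 42, step 4):
  ADD #1: R2 = 0 + 4 = 4  → 4 < 42, loop
  ADD #2: R2 = 4 + 4 = 8  → 8 < 42, loop
  ADD #3: R2 = 8 + 4 = 12  → 12 < 42, loop
  ADD #4: R2 = 12 + 4 = 16  → 16 < 42, loop
  ADD #5: R2 = 16 + 4 = 20  → 20 < 42, loop
  ADD #6: R2 = 20 + 4 = 24  → 24 < 42, loop
  ADD #7: R2 = 24 + 4 = 28  → 28 < 42, loop
  ADD #8: R2 = 28 + 4 = 32  → 32 < 42, loop
  ADD #9: R2 = 32 + 4 = 36  → 36 < 42, loop
  ADD #10: R2 = 36 + 4 = 40  → 40 < 42, loop
  ADD #11: R2 = 40 + 4 = 44  → 44 >= 42, exit
Total ADD instructions: 11

11


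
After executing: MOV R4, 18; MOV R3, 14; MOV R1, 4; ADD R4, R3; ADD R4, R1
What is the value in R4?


Register state trace:
  MOV R4, 18  → R4 = 18
  MOV R3, 14  → R3 = 14
  MOV R1, 4  → R1 = 4
  ADD R4, R3  → R4 = 18 + 14 = 32
  ADD R4, R1  → R4 = 32 + 4 = 36
Final: R4 = 36

36


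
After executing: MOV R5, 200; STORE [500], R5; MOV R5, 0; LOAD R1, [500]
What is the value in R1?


Register and memory trace:
  MOV R5, 200  → R5 = 200
  STORE [500], R5  → mem[500] = 200
  MOV R5, 0  → R5 = 0
  LOAD R1, [500]  → R1 = mem[500] = 200
Final: R1 = 200

200


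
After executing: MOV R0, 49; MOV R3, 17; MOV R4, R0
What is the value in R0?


Register state trace:
  MOV R0, 49  → R0 = 49
  MOV R3, 17  → R3 = 17
  MOV R4, R0  → R4 = 49
Final: R0 = 49

49


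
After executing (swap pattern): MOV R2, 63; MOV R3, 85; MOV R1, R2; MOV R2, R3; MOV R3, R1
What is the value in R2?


Register state trace (swap pattern):
  MOV R2, 63  → R2 = 63
  MOV R3, 85  → R3 = 85
  MOV R1, R2  → R1 = 63  (save R2)
  MOV R2, R3  → R2 = 85  (R2 gets R3's value)
  MOV R3, R1  → R3 = 63  (R3 gets saved value)
Final: R2 = 85

85


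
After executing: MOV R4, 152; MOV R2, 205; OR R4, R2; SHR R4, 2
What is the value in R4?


Register state trace:
  MOV R4, 152  → R4 = 152 (0b10011000)
  MOV R2, 205  → R2 = 205 (0b11001101)
  OR R4, R2  → R4 = 152 OR 205 = 221 (0b11011101)
  SHR R4, 2  → R4 = 221 >> 2 = 55
Final: R4 = 55

55


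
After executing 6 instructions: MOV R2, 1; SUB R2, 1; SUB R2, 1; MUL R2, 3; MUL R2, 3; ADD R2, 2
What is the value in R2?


Register state trace:
  MOV R2, 1  → R2 = 1
  SUB R2, 1  → R2 = 1 - 1 = 0
  SUB R2, 1  → R2 = 0 - 1 = -1
  MUL R2, 3  → R2 = -1 * 3 = -3
  MUL R2, 3  → R2 = -3 * 3 = -9
  ADD R2, 2  → R2 = -9 + 2 = -7
Final: R2 = -7

-7


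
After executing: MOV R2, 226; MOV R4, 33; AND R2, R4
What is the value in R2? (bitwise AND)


Register state trace:
  MOV R2, 226  → R2 = 226 (0b11100010)
  MOV R4, 33  → R4 = 33 (0b00100001)
  AND R2, R4  → R2 = 226 AND 33 = 32 (0b00100000)
Final: R2 = 32

32


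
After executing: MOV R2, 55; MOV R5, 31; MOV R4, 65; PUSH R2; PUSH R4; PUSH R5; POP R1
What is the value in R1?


Stack trace (top is rightmost):
  MOV R2, 55  → R2 = 55
  MOV R5, 31  → R5 = 31
  MOV R4, 65  → R4 = 65
  PUSH R2  → stack: [55]
  PUSH R4  → stack: [55, 65]
  PUSH R5  → stack: [55, 65, 31]
  POP R1  → R1 = 31, stack: [55, 65]
Final: R1 = 31

31


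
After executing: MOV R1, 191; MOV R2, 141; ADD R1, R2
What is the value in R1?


Register state trace:
  MOV R1, 191  → R1 = 191
  MOV R2, 141  → R2 = 141
  ADD R1, R2  → R1 = 191 + 141 = 332
Final: R1 = 332

332


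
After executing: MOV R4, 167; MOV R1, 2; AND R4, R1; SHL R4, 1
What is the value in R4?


Register state trace:
  MOV R4, 167  → R4 = 167 (0b10100111)
  MOV R1, 2  → R1 = 2 (0b00000010)
  AND R4, R1  → R4 = 167 AND 2 = 2 (0b00000010)
  SHL R4, 1  → R4 = 2 << 1 = 4
Final: R4 = 4

4


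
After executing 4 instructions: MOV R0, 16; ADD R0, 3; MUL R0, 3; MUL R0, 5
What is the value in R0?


Register state trace:
  MOV R0, 16  → R0 = 16
  ADD R0, 3  → R0 = 16 + 3 = 19
  MUL R0, 3  → R0 = 19 * 3 = 57
  MUL R0, 5  → R0 = 57 * 5 = 285
Final: R0 = 285

285


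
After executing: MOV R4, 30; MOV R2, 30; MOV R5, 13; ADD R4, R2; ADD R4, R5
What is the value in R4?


Register state trace:
  MOV R4, 30  → R4 = 30
  MOV R2, 30  → R2 = 30
  MOV R5, 13  → R5 = 13
  ADD R4, R2  → R4 = 30 + 30 = 60
  ADD R4, R5  → R4 = 60 + 13 = 73
Final: R4 = 73

73


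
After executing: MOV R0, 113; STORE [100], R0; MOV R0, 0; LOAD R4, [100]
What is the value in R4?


Register and memory trace:
  MOV R0, 113  → R0 = 113
  STORE [100], R0  → mem[100] = 113
  MOV R0, 0  → R0 = 0
  LOAD R4, [100]  → R4 = mem[100] = 113
Final: R4 = 113

113


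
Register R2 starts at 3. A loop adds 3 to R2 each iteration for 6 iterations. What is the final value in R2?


Starting value: R2 = 3
  Iter 1: R2 = 3 + 3 = 6
  Iter 2: R2 = 6 + 3 = 9
  Iter 3: R2 = 9 + 3 = 12
  Iter 4: R2 = 12 + 3 = 15
  Iter 5: R2 = 15 + 3 = 18
  Iter 6: R2 = 18 + 3 = 21
Final: R2 = 21

21


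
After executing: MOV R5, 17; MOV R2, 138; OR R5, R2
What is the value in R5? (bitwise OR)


Register state trace:
  MOV R5, 17  → R5 = 17 (0b00010001)
  MOV R2, 138  → R2 = 138 (0b10001010)
  OR R5, R2   → R5 = 17 OR 138 = 155 (0b10011011)
Final: R5 = 155

155


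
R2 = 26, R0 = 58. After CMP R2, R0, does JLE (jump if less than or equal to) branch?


Trace:
  R2 = 26, R0 = 58
  CMP R2, R0  → compares 26 vs 58
  JLE checks: is 26 less than or equal to 58?
  26 < 58, so condition is true
Branch taken: Yes

Yes


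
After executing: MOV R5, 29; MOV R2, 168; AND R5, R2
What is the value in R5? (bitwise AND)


Register state trace:
  MOV R5, 29  → R5 = 29 (0b00011101)
  MOV R2, 168  → R2 = 168 (0b10101000)
  AND R5, R2  → R5 = 29 AND 168 = 8 (0b00001000)
Final: R5 = 8

8


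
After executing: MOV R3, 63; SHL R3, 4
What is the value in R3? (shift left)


Register state trace:
  MOV R3, 63  → R3 = 63
  SHL R3, 4  → R3 = 63 << 4 = 63 * 2^4 = 1008
Final: R3 = 1008

1008


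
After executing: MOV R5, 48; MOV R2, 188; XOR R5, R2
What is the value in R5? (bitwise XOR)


Register state trace:
  MOV R5, 48  → R5 = 48 (0b00110000)
  MOV R2, 188  → R2 = 188 (0b10111100)
  XOR R5, R2  → R5 = 48 XOR 188 = 140 (0b10001100)
Final: R5 = 140

140


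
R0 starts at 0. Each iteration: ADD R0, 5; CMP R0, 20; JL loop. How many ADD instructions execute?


Loop trace (R0 starts at 0, target 20, step 5):
  ADD #1: R0 = 0 + 5 = 5  → 5 < 20, loop
  ADD #2: R0 = 5 + 5 = 10  → 10 < 20, loop
  ADD #3: R0 = 10 + 5 = 15  → 15 < 20, loop
  ADD #4: R0 = 15 + 5 = 20  → 20 >= 20, exit
Total ADD instructions: 4

4


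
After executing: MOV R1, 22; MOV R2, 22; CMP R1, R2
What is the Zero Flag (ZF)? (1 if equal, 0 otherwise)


Register state trace:
  MOV R1, 22  → R1 = 22
  MOV R2, 22  → R2 = 22
  CMP R1, R2  → computes 22 - 22 = 0
  Result is zero, so values are equal
ZF = 1

1


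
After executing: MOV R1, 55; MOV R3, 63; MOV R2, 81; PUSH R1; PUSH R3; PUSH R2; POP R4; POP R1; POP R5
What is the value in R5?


Stack trace (top is rightmost):
  MOV R1, 55  → R1 = 55
  MOV R3, 63  → R3 = 63
  MOV R2, 81  → R2 = 81
  PUSH R1  → stack: [55]
  PUSH R3  → stack: [55, 63]
  PUSH R2  → stack: [55, 63, 81]
  POP R4  → R4 = 81, stack: [55, 63]
  POP R1  → R1 = 63, stack: [55]
  POP R5  → R5 = 55, stack: []
Final: R5 = 55

55


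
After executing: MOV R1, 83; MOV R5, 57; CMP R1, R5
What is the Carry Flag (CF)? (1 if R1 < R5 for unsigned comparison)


Register state trace:
  MOV R1, 83  → R1 = 83
  MOV R5, 57  → R5 = 57
  CMP R1, R5  → unsigned 83 - 57: no borrow
  83 >= 57, so CF = 0
CF = 0

0


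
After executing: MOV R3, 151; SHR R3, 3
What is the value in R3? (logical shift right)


Register state trace:
  MOV R3, 151  → R3 = 151
  SHR R3, 3  → R3 = 151 >> 3 = 151 // 2^3 = 18
Final: R3 = 18

18


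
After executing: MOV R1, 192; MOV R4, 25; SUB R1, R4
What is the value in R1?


Register state trace:
  MOV R1, 192  → R1 = 192
  MOV R4, 25  → R4 = 25
  SUB R1, R4  → R1 = 192 - 25 = 167
Final: R1 = 167

167


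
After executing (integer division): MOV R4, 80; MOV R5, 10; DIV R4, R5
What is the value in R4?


Register state trace:
  MOV R4, 80  → R4 = 80
  MOV R5, 10  → R5 = 10
  DIV R4, R5  → R4 = 80 // 10 = 8
Final: R4 = 8

8


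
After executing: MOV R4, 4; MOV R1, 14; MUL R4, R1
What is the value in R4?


Register state trace:
  MOV R4, 4  → R4 = 4
  MOV R1, 14  → R1 = 14
  MUL R4, R1  → R4 = 4 * 14 = 56
Final: R4 = 56

56


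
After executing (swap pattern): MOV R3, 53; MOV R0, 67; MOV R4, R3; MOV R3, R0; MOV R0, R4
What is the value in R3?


Register state trace (swap pattern):
  MOV R3, 53  → R3 = 53
  MOV R0, 67  → R0 = 67
  MOV R4, R3  → R4 = 53  (save R3)
  MOV R3, R0  → R3 = 67  (R3 gets R0's value)
  MOV R0, R4  → R0 = 53  (R0 gets saved value)
Final: R3 = 67

67


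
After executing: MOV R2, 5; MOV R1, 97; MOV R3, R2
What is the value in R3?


Register state trace:
  MOV R2, 5  → R2 = 5
  MOV R1, 97  → R1 = 97
  MOV R3, R2  → R3 = 5
Final: R3 = 5

5


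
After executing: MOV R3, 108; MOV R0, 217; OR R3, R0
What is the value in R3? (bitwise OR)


Register state trace:
  MOV R3, 108  → R3 = 108 (0b01101100)
  MOV R0, 217  → R0 = 217 (0b11011001)
  OR R3, R0   → R3 = 108 OR 217 = 253 (0b11111101)
Final: R3 = 253

253


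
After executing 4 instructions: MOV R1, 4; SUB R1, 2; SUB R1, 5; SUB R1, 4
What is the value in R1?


Register state trace:
  MOV R1, 4  → R1 = 4
  SUB R1, 2  → R1 = 4 - 2 = 2
  SUB R1, 5  → R1 = 2 - 5 = -3
  SUB R1, 4  → R1 = -3 - 4 = -7
Final: R1 = -7

-7


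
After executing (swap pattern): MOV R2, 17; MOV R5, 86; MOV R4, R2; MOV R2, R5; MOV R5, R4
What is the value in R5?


Register state trace (swap pattern):
  MOV R2, 17  → R2 = 17
  MOV R5, 86  → R5 = 86
  MOV R4, R2  → R4 = 17  (save R2)
  MOV R2, R5  → R2 = 86  (R2 gets R5's value)
  MOV R5, R4  → R5 = 17  (R5 gets saved value)
Final: R5 = 17

17


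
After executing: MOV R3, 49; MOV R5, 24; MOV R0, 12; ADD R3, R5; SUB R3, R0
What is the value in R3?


Register state trace:
  MOV R3, 49  → R3 = 49
  MOV R5, 24  → R5 = 24
  MOV R0, 12  → R0 = 12
  ADD R3, R5  → R3 = 49 + 24 = 73
  SUB R3, R0  → R3 = 73 - 12 = 61
Final: R3 = 61

61


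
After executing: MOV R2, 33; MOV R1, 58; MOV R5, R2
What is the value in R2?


Register state trace:
  MOV R2, 33  → R2 = 33
  MOV R1, 58  → R1 = 58
  MOV R5, R2  → R5 = 33
Final: R2 = 33

33


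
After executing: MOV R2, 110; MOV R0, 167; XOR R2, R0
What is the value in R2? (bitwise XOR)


Register state trace:
  MOV R2, 110  → R2 = 110 (0b01101110)
  MOV R0, 167  → R0 = 167 (0b10100111)
  XOR R2, R0  → R2 = 110 XOR 167 = 201 (0b11001001)
Final: R2 = 201

201


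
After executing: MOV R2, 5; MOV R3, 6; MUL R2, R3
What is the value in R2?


Register state trace:
  MOV R2, 5  → R2 = 5
  MOV R3, 6  → R3 = 6
  MUL R2, R3  → R2 = 5 * 6 = 30
Final: R2 = 30

30


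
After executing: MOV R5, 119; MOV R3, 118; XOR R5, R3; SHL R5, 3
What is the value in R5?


Register state trace:
  MOV R5, 119  → R5 = 119 (0b01110111)
  MOV R3, 118  → R3 = 118 (0b01110110)
  XOR R5, R3  → R5 = 119 XOR 118 = 1 (0b00000001)
  SHL R5, 3  → R5 = 1 << 3 = 8
Final: R5 = 8

8


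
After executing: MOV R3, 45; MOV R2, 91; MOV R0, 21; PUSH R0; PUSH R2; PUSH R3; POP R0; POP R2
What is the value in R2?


Stack trace (top is rightmost):
  MOV R3, 45  → R3 = 45
  MOV R2, 91  → R2 = 91
  MOV R0, 21  → R0 = 21
  PUSH R0  → stack: [21]
  PUSH R2  → stack: [21, 91]
  PUSH R3  → stack: [21, 91, 45]
  POP R0  → R0 = 45, stack: [21, 91]
  POP R2  → R2 = 91, stack: [21]
Final: R2 = 91

91
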